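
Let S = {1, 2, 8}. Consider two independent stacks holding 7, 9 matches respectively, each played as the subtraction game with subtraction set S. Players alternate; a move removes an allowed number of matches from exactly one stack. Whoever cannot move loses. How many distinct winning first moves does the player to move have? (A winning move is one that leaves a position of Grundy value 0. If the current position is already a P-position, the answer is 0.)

3

All stacks use S = {1, 2, 8}:
G(0) = 0
G(1) = mex{0} = 1
G(2) = mex{1,0} = 2
G(3) = mex{2,1} = 0
G(4) = mex{0,2} = 1
G(5) = mex{1,0} = 2
G(6) = mex{2,1} = 0
G(7) = mex{0,2} = 1
G(8) = mex{1,0,0} = 2
G(9) = mex{2,1,1} = 0
Stack A: G(7) = 1.
Stack B: G(9) = 0.
Combined Grundy value = 1 ⊕ 0 = 1.
A winning move leaves total XOR = 0, i.e. changes one component's Grundy value g to g ⊕ X where X is the current total.
Stack A: need g' = 1⊕1 = 0. Options: 7−1→G=0, 7−2→G=2. Hits: 1.
Stack B: need g' = 0⊕1 = 1. Options: 9−1→G=2, 9−2→G=1, 9−8→G=1. Hits: 2.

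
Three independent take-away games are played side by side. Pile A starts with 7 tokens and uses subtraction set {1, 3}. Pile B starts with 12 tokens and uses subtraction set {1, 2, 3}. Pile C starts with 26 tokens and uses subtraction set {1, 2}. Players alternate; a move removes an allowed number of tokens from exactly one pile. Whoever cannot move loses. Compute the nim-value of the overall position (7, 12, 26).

3

Pile A, S = {1, 3}:
n : 0 1 2 3 4 5 6 7
G : 0 1 0 1 0 1 0 1
G_A(7) = 1.
Pile B, S = {1, 2, 3}:
n :  0  1  2  3  4  5  6  7  8  9 10 11 12
G :  0  1  2  3  0  1  2  3  0  1  2  3  0
G_B(12) = 0.
Pile C, S = {1, 2}:
G(0) = 0
G(1) = mex{0} = 1
G(2) = mex{1,0} = 2
G(3) = mex{2,1} = 0
G(4) = mex{0,2} = 1
G(5) = mex{1,0} = 2
G(6) = mex{2,1} = 0
G(7) = mex{0,2} = 1
G(8) = mex{1,0} = 2
G(9) = mex{2,1} = 0
G(10) = mex{0,2} = 1
G(11) = mex{1,0} = 2
G(12) = mex{2,1} = 0
G(13) = mex{0,2} = 1
G(14) = mex{1,0} = 2
G(15) = mex{2,1} = 0
G(16) = mex{0,2} = 1
G(17) = mex{1,0} = 2
G(18) = mex{2,1} = 0
G(19) = mex{0,2} = 1
G(20) = mex{1,0} = 2
G(21) = mex{2,1} = 0
G(22) = mex{0,2} = 1
G(23) = mex{1,0} = 2
G(24) = mex{2,1} = 0
G(25) = mex{0,2} = 1
G(26) = mex{1,0} = 2
G_C(26) = 2.
Combined Grundy value = 1 ⊕ 0 ⊕ 2 = 3.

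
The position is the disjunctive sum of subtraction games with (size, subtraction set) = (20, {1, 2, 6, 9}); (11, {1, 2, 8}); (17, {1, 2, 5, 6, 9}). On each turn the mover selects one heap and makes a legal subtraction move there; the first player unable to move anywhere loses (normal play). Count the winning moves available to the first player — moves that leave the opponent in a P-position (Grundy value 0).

Heap A, S = {1, 2, 6, 9}:
n :  0  1  2  3  4  5  6  7  8  9 10 11 12 13 14 15 16 17 18 19 20
G :  0  1  2  0  1  2  3  0  1  2  0  1  2  3  0  1  2  0  1  2  3
G_A(20) = 3.
Heap B, S = {1, 2, 8}:
n :  0  1  2  3  4  5  6  7  8  9 10 11
G :  0  1  2  0  1  2  0  1  2  0  1  2
G_B(11) = 2.
Heap C, S = {1, 2, 5, 6, 9}:
n :  0  1  2  3  4  5  6  7  8  9 10 11 12 13 14 15 16 17
G :  0  1  2  0  1  2  3  0  1  2  0  1  2  3  0  1  2  0
G_C(17) = 0.
Combined Grundy value = 3 ⊕ 2 ⊕ 0 = 1.
A winning move leaves total XOR = 0, i.e. changes one component's Grundy value g to g ⊕ X where X is the current total.
Heap A: need g' = 3⊕1 = 2. Options: 20−1→G=2, 20−2→G=1, 20−6→G=0, 20−9→G=1. Hits: 1.
Heap B: need g' = 2⊕1 = 3. Options: 11−1→G=1, 11−2→G=0, 11−8→G=0. Hits: 0.
Heap C: need g' = 0⊕1 = 1. Options: 17−1→G=2, 17−2→G=1, 17−5→G=2, 17−6→G=1, 17−9→G=1. Hits: 3.

4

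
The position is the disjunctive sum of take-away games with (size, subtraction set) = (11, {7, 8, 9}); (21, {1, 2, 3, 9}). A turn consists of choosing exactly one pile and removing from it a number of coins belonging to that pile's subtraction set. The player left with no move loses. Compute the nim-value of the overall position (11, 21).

Pile A, S = {7, 8, 9}:
n :  0  1  2  3  4  5  6  7  8  9 10 11
G :  0  0  0  0  0  0  0  1  1  1  1  1
G_A(11) = 1.
Pile B, S = {1, 2, 3, 9}:
G(0) = 0
G(1) = mex{0} = 1
G(2) = mex{1,0} = 2
G(3) = mex{2,1,0} = 3
G(4) = mex{3,2,1} = 0
G(5) = mex{0,3,2} = 1
G(6) = mex{1,0,3} = 2
G(7) = mex{2,1,0} = 3
G(8) = mex{3,2,1} = 0
G(9) = mex{0,3,2,0} = 1
G(10) = mex{1,0,3,1} = 2
G(11) = mex{2,1,0,2} = 3
G(12) = mex{3,2,1,3} = 0
G(13) = mex{0,3,2,0} = 1
G(14) = mex{1,0,3,1} = 2
G(15) = mex{2,1,0,2} = 3
G(16) = mex{3,2,1,3} = 0
G(17) = mex{0,3,2,0} = 1
G(18) = mex{1,0,3,1} = 2
G(19) = mex{2,1,0,2} = 3
G(20) = mex{3,2,1,3} = 0
G(21) = mex{0,3,2,0} = 1
G_B(21) = 1.
Combined Grundy value = 1 ⊕ 1 = 0.

0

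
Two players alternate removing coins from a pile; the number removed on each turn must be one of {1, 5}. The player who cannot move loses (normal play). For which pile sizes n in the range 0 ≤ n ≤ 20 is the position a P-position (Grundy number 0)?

G(0) = 0
G(1) = mex{0} = 1
G(2) = mex{1} = 0
G(3) = mex{0} = 1
G(4) = mex{1} = 0
G(5) = mex{0,0} = 1
G(6) = mex{1,1} = 0
G(7) = mex{0,0} = 1
G(8) = mex{1,1} = 0
G(9) = mex{0,0} = 1
G(10) = mex{1,1} = 0
G(11) = mex{0,0} = 1
G(12) = mex{1,1} = 0
G(13) = mex{0,0} = 1
G(14) = mex{1,1} = 0
G(15) = mex{0,0} = 1
G(16) = mex{1,1} = 0
G(17) = mex{0,0} = 1
G(18) = mex{1,1} = 0
G(19) = mex{0,0} = 1
G(20) = mex{1,1} = 0
P-positions are exactly the n with G(n) = 0.

0, 2, 4, 6, 8, 10, 12, 14, 16, 18, 20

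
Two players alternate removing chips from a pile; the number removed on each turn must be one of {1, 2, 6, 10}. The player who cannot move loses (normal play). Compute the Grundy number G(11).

G(0) = 0
G(1) = mex{0} = 1
G(2) = mex{1,0} = 2
G(3) = mex{2,1} = 0
G(4) = mex{0,2} = 1
G(5) = mex{1,0} = 2
G(6) = mex{2,1,0} = 3
G(7) = mex{3,2,1} = 0
G(8) = mex{0,3,2} = 1
G(9) = mex{1,0,0} = 2
G(10) = mex{2,1,1,0} = 3
G(11) = mex{3,2,2,1} = 0

0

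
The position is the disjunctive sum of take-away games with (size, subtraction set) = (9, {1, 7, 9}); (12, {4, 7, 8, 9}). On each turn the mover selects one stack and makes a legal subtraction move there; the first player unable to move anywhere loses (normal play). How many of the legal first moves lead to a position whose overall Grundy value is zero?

2

Stack A, S = {1, 7, 9}:
G(0) = 0
G(1) = mex{0} = 1
G(2) = mex{1} = 0
G(3) = mex{0} = 1
G(4) = mex{1} = 0
G(5) = mex{0} = 1
G(6) = mex{1} = 0
G(7) = mex{0,0} = 1
G(8) = mex{1,1} = 0
G(9) = mex{0,0,0} = 1
G_A(9) = 1.
Stack B, S = {4, 7, 8, 9}:
G(0) = 0
G(1) = mex{} = 0
G(2) = mex{} = 0
G(3) = mex{} = 0
G(4) = mex{0} = 1
G(5) = mex{0} = 1
G(6) = mex{0} = 1
G(7) = mex{0,0} = 1
G(8) = mex{1,0,0} = 2
G(9) = mex{1,0,0,0} = 2
G(10) = mex{1,0,0,0} = 2
G(11) = mex{1,1,0,0} = 2
G(12) = mex{2,1,1,0} = 3
G_B(12) = 3.
Combined Grundy value = 1 ⊕ 3 = 2.
A winning move leaves total XOR = 0, i.e. changes one component's Grundy value g to g ⊕ X where X is the current total.
Stack A: need g' = 1⊕2 = 3. Options: 9−1→G=0, 9−7→G=0, 9−9→G=0. Hits: 0.
Stack B: need g' = 3⊕2 = 1. Options: 12−4→G=2, 12−7→G=1, 12−8→G=1, 12−9→G=0. Hits: 2.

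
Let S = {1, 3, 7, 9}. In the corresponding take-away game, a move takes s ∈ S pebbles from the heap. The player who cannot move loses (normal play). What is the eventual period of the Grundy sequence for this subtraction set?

2

G(0) = 0
G(1) = mex{0} = 1
G(2) = mex{1} = 0
G(3) = mex{0,0} = 1
G(4) = mex{1,1} = 0
G(5) = mex{0,0} = 1
G(6) = mex{1,1} = 0
G(7) = mex{0,0,0} = 1
G(8) = mex{1,1,1} = 0
G(9) = mex{0,0,0,0} = 1
G(10) = mex{1,1,1,1} = 0
G(11) = mex{0,0,0,0} = 1
G(12) = mex{1,1,1,1} = 0
G(13) = mex{0,0,0,0} = 1
G(14) = mex{1,1,1,1} = 0
G(n+2) = G(n) holds for n = 0,…,8 (a full window of length max(S) = 9), so the sequence is purely periodic with period 2.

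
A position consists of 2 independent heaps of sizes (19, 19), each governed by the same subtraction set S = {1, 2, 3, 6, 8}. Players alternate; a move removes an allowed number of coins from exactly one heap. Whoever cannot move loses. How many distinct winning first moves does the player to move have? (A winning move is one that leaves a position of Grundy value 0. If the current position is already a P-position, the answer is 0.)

All heaps use S = {1, 2, 3, 6, 8}:
n :  0  1  2  3  4  5  6  7  8  9 10 11 12 13 14 15 16 17 18 19
G :  0  1  2  3  0  1  2  3  4  0  1  2  3  0  1  2  3  4  0  1
Heap A: G(19) = 1.
Heap B: G(19) = 1.
Combined Grundy value = 1 ⊕ 1 = 0.
A winning move leaves total XOR = 0, i.e. changes one component's Grundy value g to g ⊕ X where X is the current total.
Heap A: target g' = 1⊕0 = 1, but every legal move changes the Grundy value (mex property), so 0 moves.
Heap B: target g' = 1⊕0 = 1, but every legal move changes the Grundy value (mex property), so 0 moves.

0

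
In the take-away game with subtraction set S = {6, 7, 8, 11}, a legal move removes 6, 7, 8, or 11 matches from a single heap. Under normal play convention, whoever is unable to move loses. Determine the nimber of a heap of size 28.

n :  0  1  2  3  4  5  6  7  8  9 10 11 12 13 14 15 16 17 18 19 20 21 22 23 24 25 26 27 28
G :  0  0  0  0  0  0  1  1  1  1  1  1  2  2  2  2  2  0  0  0  0  0  0  1  1  1  1  1  1

1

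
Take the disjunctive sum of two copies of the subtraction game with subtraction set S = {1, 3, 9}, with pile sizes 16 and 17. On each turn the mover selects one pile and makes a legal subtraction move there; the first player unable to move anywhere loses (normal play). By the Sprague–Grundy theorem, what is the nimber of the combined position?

All piles use S = {1, 3, 9}:
n :  0  1  2  3  4  5  6  7  8  9 10 11 12 13 14 15 16 17
G :  0  1  0  1  0  1  0  1  0  1  0  1  0  1  0  1  0  1
Pile A: G(16) = 0.
Pile B: G(17) = 1.
Combined Grundy value = 0 ⊕ 1 = 1.

1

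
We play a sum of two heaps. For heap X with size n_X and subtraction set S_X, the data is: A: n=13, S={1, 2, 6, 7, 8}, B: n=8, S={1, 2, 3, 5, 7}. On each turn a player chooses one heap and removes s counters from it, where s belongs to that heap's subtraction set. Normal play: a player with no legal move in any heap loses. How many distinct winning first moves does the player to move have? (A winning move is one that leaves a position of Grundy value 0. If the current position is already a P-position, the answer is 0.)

3

Heap A, S = {1, 2, 6, 7, 8}:
G(0) = 0
G(1) = mex{0} = 1
G(2) = mex{1,0} = 2
G(3) = mex{2,1} = 0
G(4) = mex{0,2} = 1
G(5) = mex{1,0} = 2
G(6) = mex{2,1,0} = 3
G(7) = mex{3,2,1,0} = 4
G(8) = mex{4,3,2,1,0} = 5
G(9) = mex{5,4,0,2,1} = 3
G(10) = mex{3,5,1,0,2} = 4
G(11) = mex{4,3,2,1,0} = 5
G(12) = mex{5,4,3,2,1} = 0
G(13) = mex{0,5,4,3,2} = 1
G_A(13) = 1.
Heap B, S = {1, 2, 3, 5, 7}:
n : 0 1 2 3 4 5 6 7 8
G : 0 1 2 3 0 1 2 3 0
G_B(8) = 0.
Combined Grundy value = 1 ⊕ 0 = 1.
A winning move leaves total XOR = 0, i.e. changes one component's Grundy value g to g ⊕ X where X is the current total.
Heap A: need g' = 1⊕1 = 0. Options: 13−1→G=0, 13−2→G=5, 13−6→G=4, 13−7→G=3, 13−8→G=2. Hits: 1.
Heap B: need g' = 0⊕1 = 1. Options: 8−1→G=3, 8−2→G=2, 8−3→G=1, 8−5→G=3, 8−7→G=1. Hits: 2.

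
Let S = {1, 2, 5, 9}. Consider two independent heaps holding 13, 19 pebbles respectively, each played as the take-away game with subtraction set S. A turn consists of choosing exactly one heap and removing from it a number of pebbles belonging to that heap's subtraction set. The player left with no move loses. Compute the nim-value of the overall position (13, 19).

All heaps use S = {1, 2, 5, 9}:
G(0) = 0
G(1) = mex{0} = 1
G(2) = mex{1,0} = 2
G(3) = mex{2,1} = 0
G(4) = mex{0,2} = 1
G(5) = mex{1,0,0} = 2
G(6) = mex{2,1,1} = 0
G(7) = mex{0,2,2} = 1
G(8) = mex{1,0,0} = 2
G(9) = mex{2,1,1,0} = 3
G(10) = mex{3,2,2,1} = 0
G(11) = mex{0,3,0,2} = 1
G(12) = mex{1,0,1,0} = 2
G(13) = mex{2,1,2,1} = 0
G(14) = mex{0,2,3,2} = 1
G(15) = mex{1,0,0,0} = 2
G(16) = mex{2,1,1,1} = 0
G(17) = mex{0,2,2,2} = 1
G(18) = mex{1,0,0,3} = 2
G(19) = mex{2,1,1,0} = 3
Heap A: G(13) = 0.
Heap B: G(19) = 3.
Combined Grundy value = 0 ⊕ 3 = 3.

3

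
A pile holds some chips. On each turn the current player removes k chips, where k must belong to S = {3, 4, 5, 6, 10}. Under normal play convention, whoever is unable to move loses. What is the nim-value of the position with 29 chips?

n :  0  1  2  3  4  5  6  7  8  9 10 11 12 13 14 15 16 17 18 19 20 21 22 23 24 25 26 27 28 29
G :  0  0  0  1  1  1  2  2  2  0  3  3  1  4  4  2  0  0  0  1  1  1  2  2  2  0  3  3  1  4

4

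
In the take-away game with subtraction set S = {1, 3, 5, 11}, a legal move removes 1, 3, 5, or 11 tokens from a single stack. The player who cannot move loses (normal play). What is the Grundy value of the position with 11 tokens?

n :  0  1  2  3  4  5  6  7  8  9 10 11
G :  0  1  0  1  0  1  0  1  0  1  0  1

1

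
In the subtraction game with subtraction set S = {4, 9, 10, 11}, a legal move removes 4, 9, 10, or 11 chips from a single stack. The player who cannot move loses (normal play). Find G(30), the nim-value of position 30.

2

n :  0  1  2  3  4  5  6  7  8  9 10 11 12 13 14 15 16 17 18 19 20 21 22 23 24 25 26 27 28 29 30
G :  0  0  0  0  1  1  1  1  0  2  2  2  1  3  3  0  0  2  4  1  1  0  0  0  2  1  1  1  0  0  2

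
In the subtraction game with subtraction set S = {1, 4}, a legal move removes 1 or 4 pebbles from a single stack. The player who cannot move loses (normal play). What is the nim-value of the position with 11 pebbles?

1

n :  0  1  2  3  4  5  6  7  8  9 10 11
G :  0  1  0  1  2  0  1  0  1  2  0  1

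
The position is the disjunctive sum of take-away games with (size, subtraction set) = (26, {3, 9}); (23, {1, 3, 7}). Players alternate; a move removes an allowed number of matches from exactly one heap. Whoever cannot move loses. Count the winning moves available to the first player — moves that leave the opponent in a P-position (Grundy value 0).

5

Heap A, S = {3, 9}:
G(0) = 0
G(1) = mex{} = 0
G(2) = mex{} = 0
G(3) = mex{0} = 1
G(4) = mex{0} = 1
G(5) = mex{0} = 1
G(6) = mex{1} = 0
G(7) = mex{1} = 0
G(8) = mex{1} = 0
G(9) = mex{0,0} = 1
G(10) = mex{0,0} = 1
G(11) = mex{0,0} = 1
G(12) = mex{1,1} = 0
G(13) = mex{1,1} = 0
G(14) = mex{1,1} = 0
G(15) = mex{0,0} = 1
G(16) = mex{0,0} = 1
G(17) = mex{0,0} = 1
G(18) = mex{1,1} = 0
G(19) = mex{1,1} = 0
G(20) = mex{1,1} = 0
G(21) = mex{0,0} = 1
G(22) = mex{0,0} = 1
G(23) = mex{0,0} = 1
G(24) = mex{1,1} = 0
G(25) = mex{1,1} = 0
G(26) = mex{1,1} = 0
G_A(26) = 0.
Heap B, S = {1, 3, 7}:
n :  0  1  2  3  4  5  6  7  8  9 10 11 12 13 14 15 16 17 18 19 20 21 22 23
G :  0  1  0  1  0  1  0  1  0  1  0  1  0  1  0  1  0  1  0  1  0  1  0  1
G_B(23) = 1.
Combined Grundy value = 0 ⊕ 1 = 1.
A winning move leaves total XOR = 0, i.e. changes one component's Grundy value g to g ⊕ X where X is the current total.
Heap A: need g' = 0⊕1 = 1. Options: 26−3→G=1, 26−9→G=1. Hits: 2.
Heap B: need g' = 1⊕1 = 0. Options: 23−1→G=0, 23−3→G=0, 23−7→G=0. Hits: 3.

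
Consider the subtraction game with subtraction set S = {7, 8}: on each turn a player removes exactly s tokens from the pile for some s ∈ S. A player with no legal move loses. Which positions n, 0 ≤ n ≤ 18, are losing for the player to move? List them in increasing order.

n :  0  1  2  3  4  5  6  7  8  9 10 11 12 13 14 15 16 17 18
G :  0  0  0  0  0  0  0  1  1  1  1  1  1  1  2  0  0  0  0
P-positions are exactly the n with G(n) = 0.

0, 1, 2, 3, 4, 5, 6, 15, 16, 17, 18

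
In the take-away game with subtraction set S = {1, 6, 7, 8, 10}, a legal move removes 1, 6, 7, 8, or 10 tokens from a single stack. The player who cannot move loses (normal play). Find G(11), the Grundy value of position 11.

G(0) = 0
G(1) = mex{0} = 1
G(2) = mex{1} = 0
G(3) = mex{0} = 1
G(4) = mex{1} = 0
G(5) = mex{0} = 1
G(6) = mex{1,0} = 2
G(7) = mex{2,1,0} = 3
G(8) = mex{3,0,1,0} = 2
G(9) = mex{2,1,0,1} = 3
G(10) = mex{3,0,1,0,0} = 2
G(11) = mex{2,1,0,1,1} = 3

3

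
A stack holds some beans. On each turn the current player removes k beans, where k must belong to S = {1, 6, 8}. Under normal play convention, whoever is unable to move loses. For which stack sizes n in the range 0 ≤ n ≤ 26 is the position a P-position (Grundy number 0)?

n :  0  1  2  3  4  5  6  7  8  9 10 11 12 13 14 15 16 17 18 19 20 21 22 23 24 25 26
G :  0  1  0  1  0  1  2  0  1  0  1  0  1  2  0  1  0  1  0  1  2  0  1  0  1  0  1
P-positions are exactly the n with G(n) = 0.

0, 2, 4, 7, 9, 11, 14, 16, 18, 21, 23, 25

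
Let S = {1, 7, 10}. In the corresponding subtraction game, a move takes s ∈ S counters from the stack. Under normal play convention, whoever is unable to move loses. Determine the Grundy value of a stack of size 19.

G(0) = 0
G(1) = mex{0} = 1
G(2) = mex{1} = 0
G(3) = mex{0} = 1
G(4) = mex{1} = 0
G(5) = mex{0} = 1
G(6) = mex{1} = 0
G(7) = mex{0,0} = 1
G(8) = mex{1,1} = 0
G(9) = mex{0,0} = 1
G(10) = mex{1,1,0} = 2
G(11) = mex{2,0,1} = 3
G(12) = mex{3,1,0} = 2
G(13) = mex{2,0,1} = 3
G(14) = mex{3,1,0} = 2
G(15) = mex{2,0,1} = 3
G(16) = mex{3,1,0} = 2
G(17) = mex{2,2,1} = 0
G(18) = mex{0,3,0} = 1
G(19) = mex{1,2,1} = 0

0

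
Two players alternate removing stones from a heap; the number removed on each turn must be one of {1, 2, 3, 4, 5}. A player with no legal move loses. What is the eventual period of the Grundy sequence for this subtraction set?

6

n :  0  1  2  3  4  5  6  7  8  9 10 11 12 13 14
G :  0  1  2  3  4  5  0  1  2  3  4  5  0  1  2
G(n+6) = G(n) holds for n = 0,…,4 (a full window of length max(S) = 5), so the sequence is purely periodic with period 6.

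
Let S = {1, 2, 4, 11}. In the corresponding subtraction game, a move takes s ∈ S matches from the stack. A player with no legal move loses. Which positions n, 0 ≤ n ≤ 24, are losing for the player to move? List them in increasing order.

0, 3, 6, 9, 12, 15, 18, 21, 24

n :  0  1  2  3  4  5  6  7  8  9 10 11 12 13 14 15 16 17 18 19 20 21 22 23 24
G :  0  1  2  0  1  2  0  1  2  0  1  2  0  1  2  0  1  2  0  1  2  0  1  2  0
P-positions are exactly the n with G(n) = 0.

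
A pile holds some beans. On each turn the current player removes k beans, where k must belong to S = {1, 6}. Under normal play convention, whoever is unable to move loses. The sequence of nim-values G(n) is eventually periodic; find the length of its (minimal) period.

n :  0  1  2  3  4  5  6  7  8  9 10 11 12 13 14 15
G :  0  1  0  1  0  1  2  0  1  0  1  0  1  2  0  1
G(n+7) = G(n) holds for n = 0,…,5 (a full window of length max(S) = 6), so the sequence is purely periodic with period 7.

7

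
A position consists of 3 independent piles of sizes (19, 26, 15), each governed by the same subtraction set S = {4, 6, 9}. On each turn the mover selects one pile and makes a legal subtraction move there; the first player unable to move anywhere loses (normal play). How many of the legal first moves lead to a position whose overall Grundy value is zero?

All piles use S = {4, 6, 9}:
G(0) = 0
G(1) = mex{} = 0
G(2) = mex{} = 0
G(3) = mex{} = 0
G(4) = mex{0} = 1
G(5) = mex{0} = 1
G(6) = mex{0,0} = 1
G(7) = mex{0,0} = 1
G(8) = mex{1,0} = 2
G(9) = mex{1,0,0} = 2
G(10) = mex{1,1,0} = 2
G(11) = mex{1,1,0} = 2
G(12) = mex{2,1,0} = 3
G(13) = mex{2,1,1} = 0
G(14) = mex{2,2,1} = 0
G(15) = mex{2,2,1} = 0
G(16) = mex{3,2,1} = 0
G(17) = mex{0,2,2} = 1
G(18) = mex{0,3,2} = 1
G(19) = mex{0,0,2} = 1
G(20) = mex{0,0,2} = 1
G(21) = mex{1,0,3} = 2
G(22) = mex{1,0,0} = 2
G(23) = mex{1,1,0} = 2
G(24) = mex{1,1,0} = 2
G(25) = mex{2,1,0} = 3
G(26) = mex{2,1,1} = 0
Pile A: G(19) = 1.
Pile B: G(26) = 0.
Pile C: G(15) = 0.
Combined Grundy value = 1 ⊕ 0 ⊕ 0 = 1.
A winning move leaves total XOR = 0, i.e. changes one component's Grundy value g to g ⊕ X where X is the current total.
Pile A: need g' = 1⊕1 = 0. Options: 19−4→G=0, 19−6→G=0, 19−9→G=2. Hits: 2.
Pile B: need g' = 0⊕1 = 1. Options: 26−4→G=2, 26−6→G=1, 26−9→G=1. Hits: 2.
Pile C: need g' = 0⊕1 = 1. Options: 15−4→G=2, 15−6→G=2, 15−9→G=1. Hits: 1.

5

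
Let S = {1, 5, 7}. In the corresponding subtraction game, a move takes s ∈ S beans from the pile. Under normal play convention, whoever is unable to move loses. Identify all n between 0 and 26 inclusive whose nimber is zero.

n :  0  1  2  3  4  5  6  7  8  9 10 11 12 13 14 15 16 17 18 19 20 21 22 23 24 25 26
G :  0  1  0  1  0  1  0  1  0  1  0  1  0  1  0  1  0  1  0  1  0  1  0  1  0  1  0
P-positions are exactly the n with G(n) = 0.

0, 2, 4, 6, 8, 10, 12, 14, 16, 18, 20, 22, 24, 26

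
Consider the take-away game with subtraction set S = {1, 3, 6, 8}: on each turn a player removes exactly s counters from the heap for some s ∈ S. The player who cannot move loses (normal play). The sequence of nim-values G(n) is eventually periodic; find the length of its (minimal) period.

9

G(0) = 0
G(1) = mex{0} = 1
G(2) = mex{1} = 0
G(3) = mex{0,0} = 1
G(4) = mex{1,1} = 0
G(5) = mex{0,0} = 1
G(6) = mex{1,1,0} = 2
G(7) = mex{2,0,1} = 3
G(8) = mex{3,1,0,0} = 2
G(9) = mex{2,2,1,1} = 0
G(10) = mex{0,3,0,0} = 1
G(11) = mex{1,2,1,1} = 0
G(12) = mex{0,0,2,0} = 1
G(13) = mex{1,1,3,1} = 0
G(14) = mex{0,0,2,2} = 1
G(15) = mex{1,1,0,3} = 2
G(16) = mex{2,0,1,2} = 3
G(17) = mex{3,1,0,0} = 2
G(18) = mex{2,2,1,1} = 0
G(19) = mex{0,3,0,0} = 1
G(n+9) = G(n) holds for n = 0,…,7 (a full window of length max(S) = 8), so the sequence is purely periodic with period 9.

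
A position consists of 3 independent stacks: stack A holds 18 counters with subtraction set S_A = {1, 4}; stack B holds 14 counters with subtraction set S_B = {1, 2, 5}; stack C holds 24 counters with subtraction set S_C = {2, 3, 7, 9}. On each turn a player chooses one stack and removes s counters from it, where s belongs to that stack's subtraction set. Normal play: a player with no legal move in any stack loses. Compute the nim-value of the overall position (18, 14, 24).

Stack A, S = {1, 4}:
G(0) = 0
G(1) = mex{0} = 1
G(2) = mex{1} = 0
G(3) = mex{0} = 1
G(4) = mex{1,0} = 2
G(5) = mex{2,1} = 0
G(6) = mex{0,0} = 1
G(7) = mex{1,1} = 0
G(8) = mex{0,2} = 1
G(9) = mex{1,0} = 2
G(10) = mex{2,1} = 0
G(11) = mex{0,0} = 1
G(12) = mex{1,1} = 0
G(13) = mex{0,2} = 1
G(14) = mex{1,0} = 2
G(15) = mex{2,1} = 0
G(16) = mex{0,0} = 1
G(17) = mex{1,1} = 0
G(18) = mex{0,2} = 1
G_A(18) = 1.
Stack B, S = {1, 2, 5}:
n :  0  1  2  3  4  5  6  7  8  9 10 11 12 13 14
G :  0  1  2  0  1  2  0  1  2  0  1  2  0  1  2
G_B(14) = 2.
Stack C, S = {2, 3, 7, 9}:
n :  0  1  2  3  4  5  6  7  8  9 10 11 12 13 14 15 16 17 18 19 20 21 22 23 24
G :  0  0  1  1  2  0  0  1  1  2  2  0  3  1  2  2  0  0  1  1  2  0  0  1  1
G_C(24) = 1.
Combined Grundy value = 1 ⊕ 2 ⊕ 1 = 2.

2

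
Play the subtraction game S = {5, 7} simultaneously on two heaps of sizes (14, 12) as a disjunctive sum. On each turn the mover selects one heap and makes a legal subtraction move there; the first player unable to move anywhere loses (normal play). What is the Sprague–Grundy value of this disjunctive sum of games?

0

All heaps use S = {5, 7}:
n :  0  1  2  3  4  5  6  7  8  9 10 11 12 13 14
G :  0  0  0  0  0  1  1  1  1  1  2  2  0  0  0
Heap A: G(14) = 0.
Heap B: G(12) = 0.
Combined Grundy value = 0 ⊕ 0 = 0.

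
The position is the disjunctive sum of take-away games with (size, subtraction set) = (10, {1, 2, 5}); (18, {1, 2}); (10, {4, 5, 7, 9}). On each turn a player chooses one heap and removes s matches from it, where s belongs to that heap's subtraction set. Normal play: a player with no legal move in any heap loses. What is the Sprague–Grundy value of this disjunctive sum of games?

3

Heap A, S = {1, 2, 5}:
G(0) = 0
G(1) = mex{0} = 1
G(2) = mex{1,0} = 2
G(3) = mex{2,1} = 0
G(4) = mex{0,2} = 1
G(5) = mex{1,0,0} = 2
G(6) = mex{2,1,1} = 0
G(7) = mex{0,2,2} = 1
G(8) = mex{1,0,0} = 2
G(9) = mex{2,1,1} = 0
G(10) = mex{0,2,2} = 1
G_A(10) = 1.
Heap B, S = {1, 2}:
G(0) = 0
G(1) = mex{0} = 1
G(2) = mex{1,0} = 2
G(3) = mex{2,1} = 0
G(4) = mex{0,2} = 1
G(5) = mex{1,0} = 2
G(6) = mex{2,1} = 0
G(7) = mex{0,2} = 1
G(8) = mex{1,0} = 2
G(9) = mex{2,1} = 0
G(10) = mex{0,2} = 1
G(11) = mex{1,0} = 2
G(12) = mex{2,1} = 0
G(13) = mex{0,2} = 1
G(14) = mex{1,0} = 2
G(15) = mex{2,1} = 0
G(16) = mex{0,2} = 1
G(17) = mex{1,0} = 2
G(18) = mex{2,1} = 0
G_B(18) = 0.
Heap C, S = {4, 5, 7, 9}:
n :  0  1  2  3  4  5  6  7  8  9 10
G :  0  0  0  0  1  1  1  1  2  2  2
G_C(10) = 2.
Combined Grundy value = 1 ⊕ 0 ⊕ 2 = 3.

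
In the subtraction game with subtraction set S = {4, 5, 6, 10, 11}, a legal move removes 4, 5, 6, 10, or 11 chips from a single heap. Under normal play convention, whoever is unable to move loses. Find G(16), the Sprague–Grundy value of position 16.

n :  0  1  2  3  4  5  6  7  8  9 10 11 12 13 14 15 16
G :  0  0  0  0  1  1  1  1  2  2  2  2  3  3  3  0  0

0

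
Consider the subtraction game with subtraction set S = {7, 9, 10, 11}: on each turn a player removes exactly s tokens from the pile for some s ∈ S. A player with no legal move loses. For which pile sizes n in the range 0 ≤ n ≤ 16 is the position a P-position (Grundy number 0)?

0, 1, 2, 3, 4, 5, 6

G(0) = 0
G(1) = mex{} = 0
G(2) = mex{} = 0
G(3) = mex{} = 0
G(4) = mex{} = 0
G(5) = mex{} = 0
G(6) = mex{} = 0
G(7) = mex{0} = 1
G(8) = mex{0} = 1
G(9) = mex{0,0} = 1
G(10) = mex{0,0,0} = 1
G(11) = mex{0,0,0,0} = 1
G(12) = mex{0,0,0,0} = 1
G(13) = mex{0,0,0,0} = 1
G(14) = mex{1,0,0,0} = 2
G(15) = mex{1,0,0,0} = 2
G(16) = mex{1,1,0,0} = 2
P-positions are exactly the n with G(n) = 0.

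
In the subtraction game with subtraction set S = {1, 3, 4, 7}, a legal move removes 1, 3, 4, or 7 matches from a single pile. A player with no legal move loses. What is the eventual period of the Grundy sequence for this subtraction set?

8

G(0) = 0
G(1) = mex{0} = 1
G(2) = mex{1} = 0
G(3) = mex{0,0} = 1
G(4) = mex{1,1,0} = 2
G(5) = mex{2,0,1} = 3
G(6) = mex{3,1,0} = 2
G(7) = mex{2,2,1,0} = 3
G(8) = mex{3,3,2,1} = 0
G(9) = mex{0,2,3,0} = 1
G(10) = mex{1,3,2,1} = 0
G(11) = mex{0,0,3,2} = 1
G(12) = mex{1,1,0,3} = 2
G(13) = mex{2,0,1,2} = 3
G(14) = mex{3,1,0,3} = 2
G(15) = mex{2,2,1,0} = 3
G(16) = mex{3,3,2,1} = 0
G(17) = mex{0,2,3,0} = 1
G(n+8) = G(n) holds for n = 0,…,6 (a full window of length max(S) = 7), so the sequence is purely periodic with period 8.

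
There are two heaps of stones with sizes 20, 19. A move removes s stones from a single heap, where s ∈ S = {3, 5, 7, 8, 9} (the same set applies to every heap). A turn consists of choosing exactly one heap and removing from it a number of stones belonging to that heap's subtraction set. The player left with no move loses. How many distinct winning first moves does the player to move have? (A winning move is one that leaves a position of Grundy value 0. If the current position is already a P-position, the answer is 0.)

All heaps use S = {3, 5, 7, 8, 9}:
n :  0  1  2  3  4  5  6  7  8  9 10 11 12 13 14 15 16 17 18 19 20
G :  0  0  0  1  1  1  2  2  2  3  3  3  0  0  0  1  1  1  2  2  2
Heap A: G(20) = 2.
Heap B: G(19) = 2.
Combined Grundy value = 2 ⊕ 2 = 0.
A winning move leaves total XOR = 0, i.e. changes one component's Grundy value g to g ⊕ X where X is the current total.
Heap A: target g' = 2⊕0 = 2, but every legal move changes the Grundy value (mex property), so 0 moves.
Heap B: target g' = 2⊕0 = 2, but every legal move changes the Grundy value (mex property), so 0 moves.

0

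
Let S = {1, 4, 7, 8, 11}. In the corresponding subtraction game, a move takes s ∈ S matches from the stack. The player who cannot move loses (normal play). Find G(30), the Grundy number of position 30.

G(0) = 0
G(1) = mex{0} = 1
G(2) = mex{1} = 0
G(3) = mex{0} = 1
G(4) = mex{1,0} = 2
G(5) = mex{2,1} = 0
G(6) = mex{0,0} = 1
G(7) = mex{1,1,0} = 2
G(8) = mex{2,2,1,0} = 3
G(9) = mex{3,0,0,1} = 2
G(10) = mex{2,1,1,0} = 3
G(11) = mex{3,2,2,1,0} = 4
G(12) = mex{4,3,0,2,1} = 5
G(13) = mex{5,2,1,0,0} = 3
G(14) = mex{3,3,2,1,1} = 0
G(15) = mex{0,4,3,2,2} = 1
G(16) = mex{1,5,2,3,0} = 4
G(17) = mex{4,3,3,2,1} = 0
G(18) = mex{0,0,4,3,2} = 1
G(19) = mex{1,1,5,4,3} = 0
G(20) = mex{0,4,3,5,2} = 1
G(21) = mex{1,0,0,3,3} = 2
G(22) = mex{2,1,1,0,4} = 3
G(23) = mex{3,0,4,1,5} = 2
G(24) = mex{2,1,0,4,3} = 5
G(25) = mex{5,2,1,0,0} = 3
G(26) = mex{3,3,0,1,1} = 2
G(27) = mex{2,2,1,0,4} = 3
G(28) = mex{3,5,2,1,0} = 4
G(29) = mex{4,3,3,2,1} = 0
G(30) = mex{0,2,2,3,0} = 1

1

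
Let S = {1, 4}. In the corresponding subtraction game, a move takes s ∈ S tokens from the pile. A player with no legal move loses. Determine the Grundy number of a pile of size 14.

2

n :  0  1  2  3  4  5  6  7  8  9 10 11 12 13 14
G :  0  1  0  1  2  0  1  0  1  2  0  1  0  1  2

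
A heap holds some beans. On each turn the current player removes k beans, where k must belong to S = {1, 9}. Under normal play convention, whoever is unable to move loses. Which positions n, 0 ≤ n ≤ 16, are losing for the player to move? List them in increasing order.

n :  0  1  2  3  4  5  6  7  8  9 10 11 12 13 14 15 16
G :  0  1  0  1  0  1  0  1  0  1  0  1  0  1  0  1  0
P-positions are exactly the n with G(n) = 0.

0, 2, 4, 6, 8, 10, 12, 14, 16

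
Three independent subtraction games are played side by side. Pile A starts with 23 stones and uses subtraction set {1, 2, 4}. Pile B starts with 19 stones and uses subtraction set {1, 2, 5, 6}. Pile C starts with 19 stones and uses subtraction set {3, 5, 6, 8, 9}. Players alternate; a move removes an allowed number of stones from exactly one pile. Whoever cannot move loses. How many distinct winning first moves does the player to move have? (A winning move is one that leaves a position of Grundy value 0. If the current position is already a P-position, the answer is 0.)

5

Pile A, S = {1, 2, 4}:
G(0) = 0
G(1) = mex{0} = 1
G(2) = mex{1,0} = 2
G(3) = mex{2,1} = 0
G(4) = mex{0,2,0} = 1
G(5) = mex{1,0,1} = 2
G(6) = mex{2,1,2} = 0
G(7) = mex{0,2,0} = 1
G(8) = mex{1,0,1} = 2
G(9) = mex{2,1,2} = 0
G(10) = mex{0,2,0} = 1
G(11) = mex{1,0,1} = 2
G(12) = mex{2,1,2} = 0
G(13) = mex{0,2,0} = 1
G(14) = mex{1,0,1} = 2
G(15) = mex{2,1,2} = 0
G(16) = mex{0,2,0} = 1
G(17) = mex{1,0,1} = 2
G(18) = mex{2,1,2} = 0
G(19) = mex{0,2,0} = 1
G(20) = mex{1,0,1} = 2
G(21) = mex{2,1,2} = 0
G(22) = mex{0,2,0} = 1
G(23) = mex{1,0,1} = 2
G_A(23) = 2.
Pile B, S = {1, 2, 5, 6}:
n :  0  1  2  3  4  5  6  7  8  9 10 11 12 13 14 15 16 17 18 19
G :  0  1  2  0  1  2  3  0  1  2  0  1  2  3  0  1  2  0  1  2
G_B(19) = 2.
Pile C, S = {3, 5, 6, 8, 9}:
G(0) = 0
G(1) = mex{} = 0
G(2) = mex{} = 0
G(3) = mex{0} = 1
G(4) = mex{0} = 1
G(5) = mex{0,0} = 1
G(6) = mex{1,0,0} = 2
G(7) = mex{1,0,0} = 2
G(8) = mex{1,1,0,0} = 2
G(9) = mex{2,1,1,0,0} = 3
G(10) = mex{2,1,1,0,0} = 3
G(11) = mex{2,2,1,1,0} = 3
G(12) = mex{3,2,2,1,1} = 0
G(13) = mex{3,2,2,1,1} = 0
G(14) = mex{3,3,2,2,1} = 0
G(15) = mex{0,3,3,2,2} = 1
G(16) = mex{0,3,3,2,2} = 1
G(17) = mex{0,0,3,3,2} = 1
G(18) = mex{1,0,0,3,3} = 2
G(19) = mex{1,0,0,3,3} = 2
G_C(19) = 2.
Combined Grundy value = 2 ⊕ 2 ⊕ 2 = 2.
A winning move leaves total XOR = 0, i.e. changes one component's Grundy value g to g ⊕ X where X is the current total.
Pile A: need g' = 2⊕2 = 0. Options: 23−1→G=1, 23−2→G=0, 23−4→G=1. Hits: 1.
Pile B: need g' = 2⊕2 = 0. Options: 19−1→G=1, 19−2→G=0, 19−5→G=0, 19−6→G=3. Hits: 2.
Pile C: need g' = 2⊕2 = 0. Options: 19−3→G=1, 19−5→G=0, 19−6→G=0, 19−8→G=3, 19−9→G=3. Hits: 2.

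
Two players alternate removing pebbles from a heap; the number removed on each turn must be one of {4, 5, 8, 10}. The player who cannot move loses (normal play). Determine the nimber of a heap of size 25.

2

n :  0  1  2  3  4  5  6  7  8  9 10 11 12 13 14 15 16 17 18 19 20 21 22 23 24 25
G :  0  0  0  0  1  1  1  1  2  2  2  2  3  3  0  0  0  0  1  1  1  1  2  2  2  2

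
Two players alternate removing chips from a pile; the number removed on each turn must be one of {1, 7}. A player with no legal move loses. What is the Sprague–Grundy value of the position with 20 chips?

n :  0  1  2  3  4  5  6  7  8  9 10 11 12 13 14 15 16 17 18 19 20
G :  0  1  0  1  0  1  0  1  0  1  0  1  0  1  0  1  0  1  0  1  0

0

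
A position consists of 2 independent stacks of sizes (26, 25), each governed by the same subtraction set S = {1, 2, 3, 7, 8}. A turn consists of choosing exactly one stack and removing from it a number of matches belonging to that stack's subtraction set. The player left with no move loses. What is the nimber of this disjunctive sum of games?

7

All stacks use S = {1, 2, 3, 7, 8}:
n :  0  1  2  3  4  5  6  7  8  9 10 11 12 13 14 15 16 17 18 19 20 21 22 23 24 25 26
G :  0  1  2  3  0  1  2  3  4  0  1  2  3  0  1  2  3  4  0  1  2  3  0  1  2  3  4
Stack A: G(26) = 4.
Stack B: G(25) = 3.
Combined Grundy value = 4 ⊕ 3 = 7.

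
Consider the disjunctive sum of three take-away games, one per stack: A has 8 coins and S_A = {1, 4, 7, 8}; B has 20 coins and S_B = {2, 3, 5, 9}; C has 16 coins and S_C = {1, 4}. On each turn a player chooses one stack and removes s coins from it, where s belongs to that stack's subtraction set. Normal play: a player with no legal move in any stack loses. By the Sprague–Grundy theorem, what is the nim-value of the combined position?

Stack A, S = {1, 4, 7, 8}:
n : 0 1 2 3 4 5 6 7 8
G : 0 1 0 1 2 0 1 2 3
G_A(8) = 3.
Stack B, S = {2, 3, 5, 9}:
n :  0  1  2  3  4  5  6  7  8  9 10 11 12 13 14 15 16 17 18 19 20
G :  0  0  1  1  2  2  3  0  0  1  1  2  2  3  0  0  1  1  2  2  3
G_B(20) = 3.
Stack C, S = {1, 4}:
G(0) = 0
G(1) = mex{0} = 1
G(2) = mex{1} = 0
G(3) = mex{0} = 1
G(4) = mex{1,0} = 2
G(5) = mex{2,1} = 0
G(6) = mex{0,0} = 1
G(7) = mex{1,1} = 0
G(8) = mex{0,2} = 1
G(9) = mex{1,0} = 2
G(10) = mex{2,1} = 0
G(11) = mex{0,0} = 1
G(12) = mex{1,1} = 0
G(13) = mex{0,2} = 1
G(14) = mex{1,0} = 2
G(15) = mex{2,1} = 0
G(16) = mex{0,0} = 1
G_C(16) = 1.
Combined Grundy value = 3 ⊕ 3 ⊕ 1 = 1.

1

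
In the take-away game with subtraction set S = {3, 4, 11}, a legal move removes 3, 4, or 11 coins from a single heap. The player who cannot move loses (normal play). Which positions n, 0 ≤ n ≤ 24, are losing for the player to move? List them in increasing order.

n :  0  1  2  3  4  5  6  7  8  9 10 11 12 13 14 15 16 17 18 19 20 21 22 23 24
G :  0  0  0  1  1  1  2  0  0  0  1  1  1  2  0  0  0  1  1  1  2  0  0  0  1
P-positions are exactly the n with G(n) = 0.

0, 1, 2, 7, 8, 9, 14, 15, 16, 21, 22, 23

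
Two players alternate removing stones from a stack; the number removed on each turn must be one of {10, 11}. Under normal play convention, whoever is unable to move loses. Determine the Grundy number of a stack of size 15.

1

G(0) = 0
G(1) = mex{} = 0
G(2) = mex{} = 0
G(3) = mex{} = 0
G(4) = mex{} = 0
G(5) = mex{} = 0
G(6) = mex{} = 0
G(7) = mex{} = 0
G(8) = mex{} = 0
G(9) = mex{} = 0
G(10) = mex{0} = 1
G(11) = mex{0,0} = 1
G(12) = mex{0,0} = 1
G(13) = mex{0,0} = 1
G(14) = mex{0,0} = 1
G(15) = mex{0,0} = 1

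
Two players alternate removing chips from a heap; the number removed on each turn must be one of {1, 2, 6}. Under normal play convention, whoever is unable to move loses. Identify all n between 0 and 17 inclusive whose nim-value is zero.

0, 3, 7, 10, 14, 17

G(0) = 0
G(1) = mex{0} = 1
G(2) = mex{1,0} = 2
G(3) = mex{2,1} = 0
G(4) = mex{0,2} = 1
G(5) = mex{1,0} = 2
G(6) = mex{2,1,0} = 3
G(7) = mex{3,2,1} = 0
G(8) = mex{0,3,2} = 1
G(9) = mex{1,0,0} = 2
G(10) = mex{2,1,1} = 0
G(11) = mex{0,2,2} = 1
G(12) = mex{1,0,3} = 2
G(13) = mex{2,1,0} = 3
G(14) = mex{3,2,1} = 0
G(15) = mex{0,3,2} = 1
G(16) = mex{1,0,0} = 2
G(17) = mex{2,1,1} = 0
P-positions are exactly the n with G(n) = 0.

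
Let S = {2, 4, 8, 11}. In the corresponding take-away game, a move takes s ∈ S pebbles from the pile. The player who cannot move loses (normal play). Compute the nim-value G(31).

0

n :  0  1  2  3  4  5  6  7  8  9 10 11 12 13 14 15 16 17 18 19 20 21 22 23 24 25 26 27 28 29 30 31
G :  0  0  1  1  2  2  0  0  1  1  2  2  3  0  4  1  0  2  1  0  2  1  0  2  1  0  2  1  0  2  1  0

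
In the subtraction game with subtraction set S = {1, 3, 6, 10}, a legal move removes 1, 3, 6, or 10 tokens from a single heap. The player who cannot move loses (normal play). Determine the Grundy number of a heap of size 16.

G(0) = 0
G(1) = mex{0} = 1
G(2) = mex{1} = 0
G(3) = mex{0,0} = 1
G(4) = mex{1,1} = 0
G(5) = mex{0,0} = 1
G(6) = mex{1,1,0} = 2
G(7) = mex{2,0,1} = 3
G(8) = mex{3,1,0} = 2
G(9) = mex{2,2,1} = 0
G(10) = mex{0,3,0,0} = 1
G(11) = mex{1,2,1,1} = 0
G(12) = mex{0,0,2,0} = 1
G(13) = mex{1,1,3,1} = 0
G(14) = mex{0,0,2,0} = 1
G(15) = mex{1,1,0,1} = 2
G(16) = mex{2,0,1,2} = 3

3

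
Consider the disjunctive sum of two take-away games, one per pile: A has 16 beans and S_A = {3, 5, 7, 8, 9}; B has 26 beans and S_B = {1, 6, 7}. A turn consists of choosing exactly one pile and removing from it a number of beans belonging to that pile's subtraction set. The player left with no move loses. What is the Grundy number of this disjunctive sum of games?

1

Pile A, S = {3, 5, 7, 8, 9}:
G(0) = 0
G(1) = mex{} = 0
G(2) = mex{} = 0
G(3) = mex{0} = 1
G(4) = mex{0} = 1
G(5) = mex{0,0} = 1
G(6) = mex{1,0} = 2
G(7) = mex{1,0,0} = 2
G(8) = mex{1,1,0,0} = 2
G(9) = mex{2,1,0,0,0} = 3
G(10) = mex{2,1,1,0,0} = 3
G(11) = mex{2,2,1,1,0} = 3
G(12) = mex{3,2,1,1,1} = 0
G(13) = mex{3,2,2,1,1} = 0
G(14) = mex{3,3,2,2,1} = 0
G(15) = mex{0,3,2,2,2} = 1
G(16) = mex{0,3,3,2,2} = 1
G_A(16) = 1.
Pile B, S = {1, 6, 7}:
G(0) = 0
G(1) = mex{0} = 1
G(2) = mex{1} = 0
G(3) = mex{0} = 1
G(4) = mex{1} = 0
G(5) = mex{0} = 1
G(6) = mex{1,0} = 2
G(7) = mex{2,1,0} = 3
G(8) = mex{3,0,1} = 2
G(9) = mex{2,1,0} = 3
G(10) = mex{3,0,1} = 2
G(11) = mex{2,1,0} = 3
G(12) = mex{3,2,1} = 0
G(13) = mex{0,3,2} = 1
G(14) = mex{1,2,3} = 0
G(15) = mex{0,3,2} = 1
G(16) = mex{1,2,3} = 0
G(17) = mex{0,3,2} = 1
G(18) = mex{1,0,3} = 2
G(19) = mex{2,1,0} = 3
G(20) = mex{3,0,1} = 2
G(21) = mex{2,1,0} = 3
G(22) = mex{3,0,1} = 2
G(23) = mex{2,1,0} = 3
G(24) = mex{3,2,1} = 0
G(25) = mex{0,3,2} = 1
G(26) = mex{1,2,3} = 0
G_B(26) = 0.
Combined Grundy value = 1 ⊕ 0 = 1.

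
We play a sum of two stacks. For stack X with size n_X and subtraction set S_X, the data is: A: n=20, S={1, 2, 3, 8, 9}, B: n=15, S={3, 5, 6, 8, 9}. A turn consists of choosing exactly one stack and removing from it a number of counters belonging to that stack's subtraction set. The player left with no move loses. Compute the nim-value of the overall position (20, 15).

1

Stack A, S = {1, 2, 3, 8, 9}:
G(0) = 0
G(1) = mex{0} = 1
G(2) = mex{1,0} = 2
G(3) = mex{2,1,0} = 3
G(4) = mex{3,2,1} = 0
G(5) = mex{0,3,2} = 1
G(6) = mex{1,0,3} = 2
G(7) = mex{2,1,0} = 3
G(8) = mex{3,2,1,0} = 4
G(9) = mex{4,3,2,1,0} = 5
G(10) = mex{5,4,3,2,1} = 0
G(11) = mex{0,5,4,3,2} = 1
G(12) = mex{1,0,5,0,3} = 2
G(13) = mex{2,1,0,1,0} = 3
G(14) = mex{3,2,1,2,1} = 0
G(15) = mex{0,3,2,3,2} = 1
G(16) = mex{1,0,3,4,3} = 2
G(17) = mex{2,1,0,5,4} = 3
G(18) = mex{3,2,1,0,5} = 4
G(19) = mex{4,3,2,1,0} = 5
G(20) = mex{5,4,3,2,1} = 0
G_A(20) = 0.
Stack B, S = {3, 5, 6, 8, 9}:
G(0) = 0
G(1) = mex{} = 0
G(2) = mex{} = 0
G(3) = mex{0} = 1
G(4) = mex{0} = 1
G(5) = mex{0,0} = 1
G(6) = mex{1,0,0} = 2
G(7) = mex{1,0,0} = 2
G(8) = mex{1,1,0,0} = 2
G(9) = mex{2,1,1,0,0} = 3
G(10) = mex{2,1,1,0,0} = 3
G(11) = mex{2,2,1,1,0} = 3
G(12) = mex{3,2,2,1,1} = 0
G(13) = mex{3,2,2,1,1} = 0
G(14) = mex{3,3,2,2,1} = 0
G(15) = mex{0,3,3,2,2} = 1
G_B(15) = 1.
Combined Grundy value = 0 ⊕ 1 = 1.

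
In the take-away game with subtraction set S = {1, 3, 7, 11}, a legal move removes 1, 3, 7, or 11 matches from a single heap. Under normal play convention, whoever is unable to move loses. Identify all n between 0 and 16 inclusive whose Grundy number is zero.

G(0) = 0
G(1) = mex{0} = 1
G(2) = mex{1} = 0
G(3) = mex{0,0} = 1
G(4) = mex{1,1} = 0
G(5) = mex{0,0} = 1
G(6) = mex{1,1} = 0
G(7) = mex{0,0,0} = 1
G(8) = mex{1,1,1} = 0
G(9) = mex{0,0,0} = 1
G(10) = mex{1,1,1} = 0
G(11) = mex{0,0,0,0} = 1
G(12) = mex{1,1,1,1} = 0
G(13) = mex{0,0,0,0} = 1
G(14) = mex{1,1,1,1} = 0
G(15) = mex{0,0,0,0} = 1
G(16) = mex{1,1,1,1} = 0
P-positions are exactly the n with G(n) = 0.

0, 2, 4, 6, 8, 10, 12, 14, 16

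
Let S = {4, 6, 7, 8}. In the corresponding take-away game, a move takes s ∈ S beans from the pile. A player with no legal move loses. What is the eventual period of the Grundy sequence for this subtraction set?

12

G(0) = 0
G(1) = mex{} = 0
G(2) = mex{} = 0
G(3) = mex{} = 0
G(4) = mex{0} = 1
G(5) = mex{0} = 1
G(6) = mex{0,0} = 1
G(7) = mex{0,0,0} = 1
G(8) = mex{1,0,0,0} = 2
G(9) = mex{1,0,0,0} = 2
G(10) = mex{1,1,0,0} = 2
G(11) = mex{1,1,1,0} = 2
G(12) = mex{2,1,1,1} = 0
G(13) = mex{2,1,1,1} = 0
G(14) = mex{2,2,1,1} = 0
G(15) = mex{2,2,2,1} = 0
G(16) = mex{0,2,2,2} = 1
G(17) = mex{0,2,2,2} = 1
G(18) = mex{0,0,2,2} = 1
G(19) = mex{0,0,0,2} = 1
G(20) = mex{1,0,0,0} = 2
G(21) = mex{1,0,0,0} = 2
G(22) = mex{1,1,0,0} = 2
G(23) = mex{1,1,1,0} = 2
G(24) = mex{2,1,1,1} = 0
G(25) = mex{2,1,1,1} = 0
G(n+12) = G(n) holds for n = 0,…,7 (a full window of length max(S) = 8), so the sequence is purely periodic with period 12.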